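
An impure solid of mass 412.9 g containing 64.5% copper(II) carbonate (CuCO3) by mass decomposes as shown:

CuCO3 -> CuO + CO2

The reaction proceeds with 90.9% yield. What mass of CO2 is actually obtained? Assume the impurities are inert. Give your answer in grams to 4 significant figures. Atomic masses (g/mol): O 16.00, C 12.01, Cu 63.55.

Pure CuCO3 available = 412.9 g × 0.645 = 266.32 g.
M(CuCO3) = 63.55 + 12.01 + 3(16.00) = 123.56 g/mol.
M(CO2) = 12.01 + 2(16.00) = 44.01 g/mol.
n(CuCO3) = 266.32 g / 123.56 g/mol = 2.1554 mol.
From the equation the CuCO3:CO2 mole ratio is 1:1, so n(CO2) = 2.1554 × 1/1 = 2.1554 mol.
Mass of CO2 = 2.1554 mol × 44.01 g/mol = 94.859 g.
Actual mass collected = 94.859 g × 0.909 = 86.227 g.

86.23 g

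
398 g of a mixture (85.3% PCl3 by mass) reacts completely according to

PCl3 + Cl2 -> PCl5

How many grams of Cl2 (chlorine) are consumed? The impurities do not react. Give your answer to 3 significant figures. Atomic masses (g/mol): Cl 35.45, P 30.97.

Mass of pure PCl3 = 398 g × 0.853 = 339.5 g.
M(PCl3) = 30.97 + 3(35.45) = 137.32 g/mol.
M(Cl2) = 2(35.45) = 70.90 g/mol.
n(PCl3) = 339.5 g / 137.32 g/mol = 2.472 mol.
From the equation the PCl3:Cl2 mole ratio is 1:1, so n(Cl2) = 2.472 × 1/1 = 2.472 mol.
Mass of Cl2 = 2.472 mol × 70.90 g/mol = 175.3 g.

175 g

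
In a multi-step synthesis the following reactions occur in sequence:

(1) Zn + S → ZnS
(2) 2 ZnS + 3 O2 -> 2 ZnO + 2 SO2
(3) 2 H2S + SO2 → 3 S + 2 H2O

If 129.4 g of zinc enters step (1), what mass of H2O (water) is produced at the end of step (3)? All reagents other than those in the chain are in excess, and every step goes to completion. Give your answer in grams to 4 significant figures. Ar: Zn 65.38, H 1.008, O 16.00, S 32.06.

71.31 g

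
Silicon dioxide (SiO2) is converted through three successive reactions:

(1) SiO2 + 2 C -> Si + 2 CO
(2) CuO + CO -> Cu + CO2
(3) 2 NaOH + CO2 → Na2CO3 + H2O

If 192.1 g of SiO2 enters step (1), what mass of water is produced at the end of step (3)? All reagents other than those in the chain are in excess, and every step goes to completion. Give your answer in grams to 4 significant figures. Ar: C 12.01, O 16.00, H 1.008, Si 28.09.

M(SiO2) = 28.09 + 2(16.00) = 60.09 g/mol.
M(H2O) = 2(1.008) + 16.00 = 18.016 g/mol.
n(SiO2) = 192.1 / 60.09 = 3.1969 mol.
Reaction (1): SiO2→CO ratio 1:2 ⇒ n(CO) = 6.3937 mol.
Reaction (2): CO→CO2 ratio 1:1 ⇒ n(CO2) = 6.3937 mol.
Reaction (3): CO2→H2O ratio 1:1 ⇒ n(H2O) = 6.3937 mol.
Mass of H2O = 6.3937 × 18.016 = 115.19 g.

115.2 g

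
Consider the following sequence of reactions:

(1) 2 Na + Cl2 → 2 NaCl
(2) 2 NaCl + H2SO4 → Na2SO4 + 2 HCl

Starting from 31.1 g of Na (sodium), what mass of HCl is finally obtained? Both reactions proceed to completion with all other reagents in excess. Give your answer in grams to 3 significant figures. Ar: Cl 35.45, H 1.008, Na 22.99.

49.3 g

M(Na) = 22.99 g/mol.
M(HCl) = 1.008 + 35.45 = 36.458 g/mol.
n(Na) = 31.10 / 22.99 = 1.353 mol.
Step 1 gives a 2:2 ratio of Na to NaCl, so n(NaCl) = 1.353 mol.
In step 2 the NaCl:HCl ratio is 2:2, so n(HCl) = 1.353 mol.
Mass of HCl = 1.353 × 36.458 = 49.32 g.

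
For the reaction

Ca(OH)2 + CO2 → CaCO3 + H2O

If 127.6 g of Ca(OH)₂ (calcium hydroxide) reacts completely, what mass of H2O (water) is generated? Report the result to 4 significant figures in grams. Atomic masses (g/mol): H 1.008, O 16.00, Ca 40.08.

31.03 g

M(Ca(OH)2) = 40.08 + 2(16.00) + 2(1.008) = 74.096 g/mol.
M(H2O) = 2(1.008) + 16.00 = 18.016 g/mol.
n(Ca(OH)2) = 127.60 g / 74.096 g/mol = 1.7221 mol.
From the equation the Ca(OH)2:H2O mole ratio is 1:1, so n(H2O) = 1.7221 × 1/1 = 1.7221 mol.
Mass of H2O = 1.7221 mol × 18.016 g/mol = 31.025 g.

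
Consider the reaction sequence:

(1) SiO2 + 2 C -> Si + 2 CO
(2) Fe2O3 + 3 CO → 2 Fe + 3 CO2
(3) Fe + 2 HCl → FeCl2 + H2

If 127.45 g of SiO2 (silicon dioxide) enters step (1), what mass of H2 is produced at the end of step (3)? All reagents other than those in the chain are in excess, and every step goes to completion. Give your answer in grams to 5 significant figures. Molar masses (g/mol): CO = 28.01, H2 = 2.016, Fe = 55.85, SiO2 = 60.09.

5.7012 g

n(SiO2) = 127.45 / 60.09 = 2.12099 mol.
Reaction (1): SiO2→CO ratio 1:2 ⇒ n(CO) = 4.24197 mol.
Reaction (2): CO→Fe ratio 3:2 ⇒ n(Fe) = 2.82798 mol.
Reaction (3): Fe→H2 ratio 1:1 ⇒ n(H2) = 2.82798 mol.
Mass of H2 = 2.82798 × 2.016 = 5.70121 g.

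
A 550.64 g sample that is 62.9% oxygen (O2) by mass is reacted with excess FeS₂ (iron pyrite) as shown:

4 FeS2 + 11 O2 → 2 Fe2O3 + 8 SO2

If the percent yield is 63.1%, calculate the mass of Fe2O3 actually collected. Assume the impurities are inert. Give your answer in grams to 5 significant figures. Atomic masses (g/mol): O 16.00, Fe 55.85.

Pure O2 available = 550.64 g × 0.629 = 346.353 g.
M(O2) = 2(16.00) = 32.00 g/mol.
M(Fe2O3) = 2(55.85) + 3(16.00) = 159.70 g/mol.
n(O2) = 346.353 g / 32.00 g/mol = 10.8235 mol.
From the equation the O2:Fe2O3 mole ratio is 11:2, so n(Fe2O3) = 10.8235 × 2/11 = 1.96791 mol.
Mass of Fe2O3 = 1.96791 mol × 159.70 g/mol = 314.276 g.
Actual mass collected = 314.276 g × 0.631 = 198.308 g.

198.31 g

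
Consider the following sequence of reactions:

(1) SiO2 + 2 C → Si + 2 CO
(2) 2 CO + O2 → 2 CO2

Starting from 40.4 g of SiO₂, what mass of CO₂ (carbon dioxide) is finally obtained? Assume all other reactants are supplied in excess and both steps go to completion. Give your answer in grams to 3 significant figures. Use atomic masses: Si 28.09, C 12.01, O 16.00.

59.2 g

M(SiO2) = 28.09 + 2(16.00) = 60.09 g/mol.
M(CO2) = 12.01 + 2(16.00) = 44.01 g/mol.
n(SiO2) = 40.40 / 60.09 = 0.6723 mol.
Step 1 gives a 1:2 ratio of SiO2 to CO, so n(CO) = 1.345 mol.
In step 2 the CO:CO2 ratio is 2:2, so n(CO2) = 1.345 mol.
Mass of CO2 = 1.345 × 44.01 = 59.18 g.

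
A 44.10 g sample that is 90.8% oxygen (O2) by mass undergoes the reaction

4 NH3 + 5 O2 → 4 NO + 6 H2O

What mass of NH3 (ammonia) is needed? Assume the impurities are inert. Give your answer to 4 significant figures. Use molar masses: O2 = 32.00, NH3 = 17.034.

Mass of pure O2 = 44.10 g × 0.908 = 40.043 g.
n(O2) = 40.043 g / 32.00 g/mol = 1.2513 mol.
From the equation the O2:NH3 mole ratio is 5:4, so n(NH3) = 1.2513 × 4/5 = 1.0011 mol.
Mass of NH3 = 1.0011 mol × 17.034 g/mol = 17.052 g.

17.05 g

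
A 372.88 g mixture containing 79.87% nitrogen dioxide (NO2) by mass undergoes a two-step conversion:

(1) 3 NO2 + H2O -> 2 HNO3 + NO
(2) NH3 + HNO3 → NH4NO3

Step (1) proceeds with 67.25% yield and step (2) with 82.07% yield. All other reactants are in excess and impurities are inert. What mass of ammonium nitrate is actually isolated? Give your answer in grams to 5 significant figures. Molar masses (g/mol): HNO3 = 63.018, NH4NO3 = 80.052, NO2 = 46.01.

Pure NO2 = 372.88 × 0.7987 = 297.819 g.
n(NO2) = 297.819 / 46.01 = 6.47292 mol.
Step 1 (NO2:HNO3 = 3:2): theoretical n(HNO3) = 4.31528 mol; at 67.25% yield, n(HNO3) = 2.90203 mol.
Step 2 (HNO3:NH4NO3 = 1:1): theoretical n(NH4NO3) = 2.90203 mol, so theoretical mass = 2.90203 × 80.052 = 232.313 g.
At 82.07% yield, actual mass of NH4NO3 = 232.313 × 0.8207 = 190.659 g.

190.66 g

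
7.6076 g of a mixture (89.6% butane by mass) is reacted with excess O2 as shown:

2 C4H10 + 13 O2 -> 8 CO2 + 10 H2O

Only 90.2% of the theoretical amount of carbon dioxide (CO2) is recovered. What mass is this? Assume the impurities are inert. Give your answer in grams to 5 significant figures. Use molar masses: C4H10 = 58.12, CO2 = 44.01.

18.623 g

Pure C4H10 available = 7.6076 g × 0.896 = 6.81641 g.
n(C4H10) = 6.81641 g / 58.12 g/mol = 0.117282 mol.
From the equation the C4H10:CO2 mole ratio is 2:8, so n(CO2) = 0.117282 × 8/2 = 0.469127 mol.
Mass of CO2 = 0.469127 mol × 44.01 g/mol = 20.6463 g.
Actual mass collected = 20.6463 g × 0.902 = 18.6229 g.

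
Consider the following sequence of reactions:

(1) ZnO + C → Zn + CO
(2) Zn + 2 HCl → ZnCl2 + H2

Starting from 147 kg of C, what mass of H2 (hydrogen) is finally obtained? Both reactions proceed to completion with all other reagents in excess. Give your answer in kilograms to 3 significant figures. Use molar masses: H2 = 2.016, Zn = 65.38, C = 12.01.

147 kg = 147000 g.
n(C) = 147000 / 12.01 = 12240 mol.
Step 1 gives a 1:1 ratio of C to Zn, so n(Zn) = 12240 mol.
In step 2 the Zn:H2 ratio is 1:1, so n(H2) = 12240 mol.
Mass of H2 = 12240 × 2.016 = 24680 g = 24.7 kg.

24.7 kg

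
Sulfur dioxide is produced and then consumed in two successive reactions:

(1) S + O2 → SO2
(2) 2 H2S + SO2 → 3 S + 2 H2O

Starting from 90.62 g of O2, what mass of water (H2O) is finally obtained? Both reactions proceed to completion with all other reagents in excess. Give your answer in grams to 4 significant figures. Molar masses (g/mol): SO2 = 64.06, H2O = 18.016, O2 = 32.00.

n(O2) = 90.620 / 32.00 = 2.8319 mol.
Step 1 gives a 1:1 ratio of O2 to SO2, so n(SO2) = 2.8319 mol.
In step 2 the SO2:H2O ratio is 1:2, so n(H2O) = 5.6638 mol.
Mass of H2O = 5.6638 × 18.016 = 102.04 g.

102.0 g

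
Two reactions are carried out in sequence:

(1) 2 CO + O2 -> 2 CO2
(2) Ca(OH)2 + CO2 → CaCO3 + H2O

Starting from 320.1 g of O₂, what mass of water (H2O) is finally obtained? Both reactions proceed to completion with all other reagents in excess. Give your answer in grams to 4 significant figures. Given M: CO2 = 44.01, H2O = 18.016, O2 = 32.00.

n(O2) = 320.10 / 32.00 = 10.003 mol.
Step 1 gives a 1:2 ratio of O2 to CO2, so n(CO2) = 20.006 mol.
In step 2 the CO2:H2O ratio is 1:1, so n(H2O) = 20.006 mol.
Mass of H2O = 20.006 × 18.016 = 360.43 g.

360.4 g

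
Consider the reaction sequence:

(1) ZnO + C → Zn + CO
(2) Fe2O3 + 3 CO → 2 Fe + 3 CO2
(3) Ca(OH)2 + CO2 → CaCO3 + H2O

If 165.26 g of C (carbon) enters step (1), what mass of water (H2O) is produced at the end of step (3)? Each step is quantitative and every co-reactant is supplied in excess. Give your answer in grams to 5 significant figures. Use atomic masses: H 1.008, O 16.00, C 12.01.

247.90 g

M(C) = 12.01 g/mol.
M(H2O) = 2(1.008) + 16.00 = 18.016 g/mol.
n(C) = 165.26 / 12.01 = 13.7602 mol.
Reaction (1): C→CO ratio 1:1 ⇒ n(CO) = 13.7602 mol.
Reaction (2): CO→CO2 ratio 3:3 ⇒ n(CO2) = 13.7602 mol.
Reaction (3): CO2→H2O ratio 1:1 ⇒ n(H2O) = 13.7602 mol.
Mass of H2O = 13.7602 × 18.016 = 247.904 g.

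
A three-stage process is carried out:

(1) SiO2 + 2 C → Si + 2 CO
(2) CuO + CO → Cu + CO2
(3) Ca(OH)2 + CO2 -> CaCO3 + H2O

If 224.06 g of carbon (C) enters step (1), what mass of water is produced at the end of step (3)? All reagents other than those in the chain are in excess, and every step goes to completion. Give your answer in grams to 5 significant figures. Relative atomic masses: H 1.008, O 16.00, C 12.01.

M(C) = 12.01 g/mol.
M(H2O) = 2(1.008) + 16.00 = 18.016 g/mol.
n(C) = 224.06 / 12.01 = 18.6561 mol.
Reaction (1): C→CO ratio 2:2 ⇒ n(CO) = 18.6561 mol.
Reaction (2): CO→CO2 ratio 1:1 ⇒ n(CO2) = 18.6561 mol.
Reaction (3): CO2→H2O ratio 1:1 ⇒ n(H2O) = 18.6561 mol.
Mass of H2O = 18.6561 × 18.016 = 336.109 g.

336.11 g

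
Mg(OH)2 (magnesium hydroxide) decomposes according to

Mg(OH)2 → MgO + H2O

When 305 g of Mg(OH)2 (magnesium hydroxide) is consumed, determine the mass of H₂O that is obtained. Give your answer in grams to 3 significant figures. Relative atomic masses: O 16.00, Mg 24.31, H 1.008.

94.2 g

M(Mg(OH)2) = 24.31 + 2(16.00) + 2(1.008) = 58.326 g/mol.
M(H2O) = 2(1.008) + 16.00 = 18.016 g/mol.
n(Mg(OH)2) = 305.0 g / 58.326 g/mol = 5.229 mol.
From the equation the Mg(OH)2:H2O mole ratio is 1:1, so n(H2O) = 5.229 × 1/1 = 5.229 mol.
Mass of H2O = 5.229 mol × 18.016 g/mol = 94.21 g.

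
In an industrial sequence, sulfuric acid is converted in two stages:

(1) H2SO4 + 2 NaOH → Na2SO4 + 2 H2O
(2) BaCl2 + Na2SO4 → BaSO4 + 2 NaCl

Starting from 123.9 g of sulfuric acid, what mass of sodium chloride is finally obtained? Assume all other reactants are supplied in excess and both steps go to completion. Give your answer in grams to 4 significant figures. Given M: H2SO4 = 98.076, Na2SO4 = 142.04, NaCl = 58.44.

147.7 g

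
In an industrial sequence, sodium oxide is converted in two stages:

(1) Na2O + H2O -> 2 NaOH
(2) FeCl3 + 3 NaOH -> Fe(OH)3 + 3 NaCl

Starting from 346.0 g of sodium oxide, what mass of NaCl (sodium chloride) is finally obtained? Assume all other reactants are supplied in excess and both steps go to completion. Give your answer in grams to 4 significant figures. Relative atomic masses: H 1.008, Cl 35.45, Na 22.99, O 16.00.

M(Na2O) = 2(22.99) + 16.00 = 61.98 g/mol.
M(NaCl) = 22.99 + 35.45 = 58.44 g/mol.
n(Na2O) = 346.00 / 61.98 = 5.5824 mol.
Step 1 gives a 1:2 ratio of Na2O to NaOH, so n(NaOH) = 11.165 mol.
In step 2 the NaOH:NaCl ratio is 3:3, so n(NaCl) = 11.165 mol.
Mass of NaCl = 11.165 × 58.44 = 652.48 g.

652.5 g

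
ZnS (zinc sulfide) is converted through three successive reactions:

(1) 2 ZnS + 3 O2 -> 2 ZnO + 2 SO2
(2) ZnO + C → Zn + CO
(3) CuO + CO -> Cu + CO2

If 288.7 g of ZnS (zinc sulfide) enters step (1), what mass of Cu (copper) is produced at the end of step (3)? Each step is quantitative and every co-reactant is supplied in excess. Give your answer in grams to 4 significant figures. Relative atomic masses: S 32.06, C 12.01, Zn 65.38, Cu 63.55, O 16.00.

M(ZnS) = 65.38 + 32.06 = 97.44 g/mol.
M(Cu) = 63.55 g/mol.
n(ZnS) = 288.7 / 97.44 = 2.9628 mol.
Reaction (1): ZnS→ZnO ratio 2:2 ⇒ n(ZnO) = 2.9628 mol.
Reaction (2): ZnO→CO ratio 1:1 ⇒ n(CO) = 2.9628 mol.
Reaction (3): CO→Cu ratio 1:1 ⇒ n(Cu) = 2.9628 mol.
Mass of Cu = 2.9628 × 63.55 = 188.29 g.

188.3 g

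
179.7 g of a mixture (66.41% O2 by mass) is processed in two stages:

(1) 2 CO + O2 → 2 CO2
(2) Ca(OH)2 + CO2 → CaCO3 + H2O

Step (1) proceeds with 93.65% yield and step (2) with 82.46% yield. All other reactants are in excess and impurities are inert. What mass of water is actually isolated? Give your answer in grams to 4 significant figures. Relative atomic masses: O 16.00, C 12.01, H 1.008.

103.8 g

Pure O2 = 179.7 × 0.6641 = 119.34 g.
M(O2) = 2(16.00) = 32.00 g/mol.
M(H2O) = 2(1.008) + 16.00 = 18.016 g/mol.
n(O2) = 119.34 / 32.00 = 3.7293 mol.
Step 1 (O2:CO2 = 1:2): theoretical n(CO2) = 7.4587 mol; at 93.65% yield, n(CO2) = 6.9850 mol.
Step 2 (CO2:H2O = 1:1): theoretical n(H2O) = 6.9850 mol, so theoretical mass = 6.9850 × 18.016 = 125.84 g.
At 82.46% yield, actual mass of H2O = 125.84 × 0.8246 = 103.77 g.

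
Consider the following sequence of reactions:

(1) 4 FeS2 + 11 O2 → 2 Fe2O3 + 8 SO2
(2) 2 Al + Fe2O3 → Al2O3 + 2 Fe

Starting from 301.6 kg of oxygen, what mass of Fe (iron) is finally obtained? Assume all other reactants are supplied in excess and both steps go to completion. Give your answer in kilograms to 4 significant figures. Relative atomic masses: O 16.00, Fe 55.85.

191.4 kg

M(O2) = 2(16.00) = 32.00 g/mol.
M(Fe) = 55.85 g/mol.
301.6 kg = 301600 g.
n(O2) = 301600 / 32.00 = 9425.0 mol.
Step 1 gives a 11:2 ratio of O2 to Fe2O3, so n(Fe2O3) = 1713.6 mol.
In step 2 the Fe2O3:Fe ratio is 1:2, so n(Fe) = 3427.3 mol.
Mass of Fe = 3427.3 × 55.85 = 191410 g = 191.4 kg.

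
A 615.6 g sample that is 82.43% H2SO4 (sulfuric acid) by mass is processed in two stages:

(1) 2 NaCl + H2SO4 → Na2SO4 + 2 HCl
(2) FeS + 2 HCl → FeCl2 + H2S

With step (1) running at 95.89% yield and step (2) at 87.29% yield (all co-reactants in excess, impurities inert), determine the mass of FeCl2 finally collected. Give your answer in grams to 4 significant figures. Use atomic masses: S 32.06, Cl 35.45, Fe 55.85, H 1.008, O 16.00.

548.9 g

Pure H2SO4 = 615.6 × 0.8243 = 507.44 g.
M(H2SO4) = 2(1.008) + 32.06 + 4(16.00) = 98.076 g/mol.
M(FeCl2) = 55.85 + 2(35.45) = 126.75 g/mol.
n(H2SO4) = 507.44 / 98.076 = 5.1739 mol.
Step 1 (H2SO4:HCl = 1:2): theoretical n(HCl) = 10.348 mol; at 95.89% yield, n(HCl) = 9.9226 mol.
Step 2 (HCl:FeCl2 = 2:1): theoretical n(FeCl2) = 4.9613 mol, so theoretical mass = 4.9613 × 126.75 = 628.84 g.
At 87.29% yield, actual mass of FeCl2 = 628.84 × 0.8729 = 548.92 g.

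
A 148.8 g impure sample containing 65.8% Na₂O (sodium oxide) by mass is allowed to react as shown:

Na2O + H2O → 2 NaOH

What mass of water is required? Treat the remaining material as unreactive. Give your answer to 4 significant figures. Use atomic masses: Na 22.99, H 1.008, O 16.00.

28.46 g

Mass of pure Na2O = 148.8 g × 0.658 = 97.910 g.
M(Na2O) = 2(22.99) + 16.00 = 61.98 g/mol.
M(H2O) = 2(1.008) + 16.00 = 18.016 g/mol.
n(Na2O) = 97.910 g / 61.98 g/mol = 1.5797 mol.
From the equation the Na2O:H2O mole ratio is 1:1, so n(H2O) = 1.5797 × 1/1 = 1.5797 mol.
Mass of H2O = 1.5797 mol × 18.016 g/mol = 28.460 g.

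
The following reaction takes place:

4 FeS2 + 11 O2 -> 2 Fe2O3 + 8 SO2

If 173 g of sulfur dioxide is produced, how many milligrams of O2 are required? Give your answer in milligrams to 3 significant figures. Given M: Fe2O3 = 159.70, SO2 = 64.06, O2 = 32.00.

119000 mg

n(SO2) = 173.0 g / 64.06 g/mol = 2.701 mol.
From the equation the SO2:O2 mole ratio is 8:11, so n(O2) = 2.701 × 11/8 = 3.713 mol.
Mass of O2 = 3.713 mol × 32.00 g/mol = 118.8 g.
Converting to mg: 118.8 g = 119000 mg.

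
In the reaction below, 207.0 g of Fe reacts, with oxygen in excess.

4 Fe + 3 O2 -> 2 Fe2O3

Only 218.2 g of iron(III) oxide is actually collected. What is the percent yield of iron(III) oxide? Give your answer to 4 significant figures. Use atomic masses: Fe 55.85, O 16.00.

M(Fe) = 55.85 g/mol.
M(Fe2O3) = 2(55.85) + 3(16.00) = 159.70 g/mol.
n(Fe) = 207.00 g / 55.85 g/mol = 3.7064 mol.
From the equation the Fe:Fe2O3 mole ratio is 4:2, so n(Fe2O3) = 3.7064 × 2/4 = 1.8532 mol.
Mass of Fe2O3 = 1.8532 mol × 159.70 g/mol = 295.95 g.
This is the theoretical yield. Percent yield = 218.2 g / 295.95 g × 100% = 73.728%.

73.73 %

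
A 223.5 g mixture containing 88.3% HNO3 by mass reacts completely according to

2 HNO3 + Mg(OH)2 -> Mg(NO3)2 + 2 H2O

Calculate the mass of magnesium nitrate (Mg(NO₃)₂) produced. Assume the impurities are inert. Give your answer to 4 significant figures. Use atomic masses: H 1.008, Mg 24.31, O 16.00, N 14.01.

232.3 g

Mass of pure HNO3 = 223.5 g × 0.883 = 197.35 g.
M(HNO3) = 1.008 + 14.01 + 3(16.00) = 63.018 g/mol.
M(Mg(NO3)2) = 24.31 + 2(14.01) + 6(16.00) = 148.33 g/mol.
n(HNO3) = 197.35 g / 63.018 g/mol = 3.1317 mol.
From the equation the HNO3:Mg(NO3)2 mole ratio is 2:1, so n(Mg(NO3)2) = 3.1317 × 1/2 = 1.5658 mol.
Mass of Mg(NO3)2 = 1.5658 mol × 148.33 g/mol = 232.26 g.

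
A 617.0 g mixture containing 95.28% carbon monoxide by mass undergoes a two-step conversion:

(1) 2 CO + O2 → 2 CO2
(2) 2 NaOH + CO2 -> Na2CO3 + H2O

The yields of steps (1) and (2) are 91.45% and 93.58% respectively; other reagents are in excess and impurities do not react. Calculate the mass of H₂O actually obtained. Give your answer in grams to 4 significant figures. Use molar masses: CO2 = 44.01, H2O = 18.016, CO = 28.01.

323.6 g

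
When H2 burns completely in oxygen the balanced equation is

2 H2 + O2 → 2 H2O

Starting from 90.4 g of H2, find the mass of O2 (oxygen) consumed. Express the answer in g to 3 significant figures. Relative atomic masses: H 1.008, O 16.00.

717 g

M(H2) = 2(1.008) = 2.016 g/mol.
M(O2) = 2(16.00) = 32.00 g/mol.
n(H2) = 90.40 g / 2.016 g/mol = 44.84 mol.
From the equation the H2:O2 mole ratio is 2:1, so n(O2) = 44.84 × 1/2 = 22.42 mol.
Mass of O2 = 22.42 mol × 32.00 g/mol = 717.5 g.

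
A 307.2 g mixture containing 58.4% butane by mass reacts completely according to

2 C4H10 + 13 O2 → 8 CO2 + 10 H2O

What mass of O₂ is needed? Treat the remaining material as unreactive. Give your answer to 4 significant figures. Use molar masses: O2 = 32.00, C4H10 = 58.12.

642.1 g

Mass of pure C4H10 = 307.2 g × 0.584 = 179.40 g.
n(C4H10) = 179.40 g / 58.12 g/mol = 3.0868 mol.
From the equation the C4H10:O2 mole ratio is 2:13, so n(O2) = 3.0868 × 13/2 = 20.064 mol.
Mass of O2 = 20.064 mol × 32.00 g/mol = 642.05 g.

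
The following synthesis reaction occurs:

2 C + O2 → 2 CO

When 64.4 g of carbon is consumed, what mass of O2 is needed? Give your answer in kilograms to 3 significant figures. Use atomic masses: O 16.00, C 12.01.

M(C) = 12.01 g/mol.
M(O2) = 2(16.00) = 32.00 g/mol.
n(C) = 64.40 g / 12.01 g/mol = 5.362 mol.
From the equation the C:O2 mole ratio is 2:1, so n(O2) = 5.362 × 1/2 = 2.681 mol.
Mass of O2 = 2.681 mol × 32.00 g/mol = 85.80 g.
Converting to kg: 85.80 g = 0.0858 kg.

0.0858 kg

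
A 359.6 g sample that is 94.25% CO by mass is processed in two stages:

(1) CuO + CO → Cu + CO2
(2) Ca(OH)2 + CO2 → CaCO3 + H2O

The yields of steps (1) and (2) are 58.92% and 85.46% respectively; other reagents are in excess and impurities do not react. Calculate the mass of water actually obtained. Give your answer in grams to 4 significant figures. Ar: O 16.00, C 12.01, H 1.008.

Pure CO = 359.6 × 0.9425 = 338.92 g.
M(CO) = 12.01 + 16.00 = 28.01 g/mol.
M(H2O) = 2(1.008) + 16.00 = 18.016 g/mol.
n(CO) = 338.92 / 28.01 = 12.100 mol.
Step 1 (CO:CO2 = 1:1): theoretical n(CO2) = 12.100 mol; at 58.92% yield, n(CO2) = 7.1294 mol.
Step 2 (CO2:H2O = 1:1): theoretical n(H2O) = 7.1294 mol, so theoretical mass = 7.1294 × 18.016 = 128.44 g.
At 85.46% yield, actual mass of H2O = 128.44 × 0.8546 = 109.77 g.

109.8 g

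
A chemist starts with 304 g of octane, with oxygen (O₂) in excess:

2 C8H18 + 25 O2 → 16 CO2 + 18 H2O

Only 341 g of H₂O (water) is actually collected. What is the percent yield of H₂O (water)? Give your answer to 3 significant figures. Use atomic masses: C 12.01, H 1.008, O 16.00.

79.0 %

M(C8H18) = 8(12.01) + 18(1.008) = 114.224 g/mol.
M(H2O) = 2(1.008) + 16.00 = 18.016 g/mol.
n(C8H18) = 304.0 g / 114.224 g/mol = 2.661 mol.
From the equation the C8H18:H2O mole ratio is 2:18, so n(H2O) = 2.661 × 18/2 = 23.95 mol.
Mass of H2O = 23.95 mol × 18.016 g/mol = 431.5 g.
This is the theoretical yield. Percent yield = 341 g / 431.5 g × 100% = 79.02%.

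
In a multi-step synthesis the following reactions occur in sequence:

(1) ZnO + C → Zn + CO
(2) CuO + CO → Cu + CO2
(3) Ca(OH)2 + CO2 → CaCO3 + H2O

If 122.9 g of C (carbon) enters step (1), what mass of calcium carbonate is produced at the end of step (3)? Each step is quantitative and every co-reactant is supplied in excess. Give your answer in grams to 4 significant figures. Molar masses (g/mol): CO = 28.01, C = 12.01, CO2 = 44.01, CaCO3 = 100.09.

1024 g

n(C) = 122.9 / 12.01 = 10.233 mol.
Reaction (1): C→CO ratio 1:1 ⇒ n(CO) = 10.233 mol.
Reaction (2): CO→CO2 ratio 1:1 ⇒ n(CO2) = 10.233 mol.
Reaction (3): CO2→CaCO3 ratio 1:1 ⇒ n(CaCO3) = 10.233 mol.
Mass of CaCO3 = 10.233 × 100.09 = 1024.2 g.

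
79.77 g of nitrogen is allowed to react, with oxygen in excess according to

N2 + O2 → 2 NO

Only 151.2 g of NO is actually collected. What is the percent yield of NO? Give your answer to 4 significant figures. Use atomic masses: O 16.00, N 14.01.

88.49 %

M(N2) = 2(14.01) = 28.02 g/mol.
M(NO) = 14.01 + 16.00 = 30.01 g/mol.
n(N2) = 79.770 g / 28.02 g/mol = 2.8469 mol.
From the equation the N2:NO mole ratio is 1:2, so n(NO) = 2.8469 × 2/1 = 5.6938 mol.
Mass of NO = 5.6938 mol × 30.01 g/mol = 170.87 g.
This is the theoretical yield. Percent yield = 151.2 g / 170.87 g × 100% = 88.488%.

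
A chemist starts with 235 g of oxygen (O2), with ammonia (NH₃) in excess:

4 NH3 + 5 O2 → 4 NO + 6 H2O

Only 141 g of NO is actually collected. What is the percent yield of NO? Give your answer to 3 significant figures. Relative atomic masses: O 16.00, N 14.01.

80.0 %

M(O2) = 2(16.00) = 32.00 g/mol.
M(NO) = 14.01 + 16.00 = 30.01 g/mol.
n(O2) = 235.0 g / 32.00 g/mol = 7.344 mol.
From the equation the O2:NO mole ratio is 5:4, so n(NO) = 7.344 × 4/5 = 5.875 mol.
Mass of NO = 5.875 mol × 30.01 g/mol = 176.3 g.
This is the theoretical yield. Percent yield = 141 g / 176.3 g × 100% = 79.97%.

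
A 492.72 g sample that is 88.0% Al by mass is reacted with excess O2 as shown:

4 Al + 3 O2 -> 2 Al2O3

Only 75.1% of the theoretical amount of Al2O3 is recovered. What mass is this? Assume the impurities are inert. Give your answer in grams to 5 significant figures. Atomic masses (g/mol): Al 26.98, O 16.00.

615.29 g

Pure Al available = 492.72 g × 0.880 = 433.594 g.
M(Al) = 26.98 g/mol.
M(Al2O3) = 2(26.98) + 3(16.00) = 101.96 g/mol.
n(Al) = 433.594 g / 26.98 g/mol = 16.0709 mol.
From the equation the Al:Al2O3 mole ratio is 4:2, so n(Al2O3) = 16.0709 × 2/4 = 8.03546 mol.
Mass of Al2O3 = 8.03546 mol × 101.96 g/mol = 819.296 g.
Actual mass collected = 819.296 g × 0.751 = 615.291 g.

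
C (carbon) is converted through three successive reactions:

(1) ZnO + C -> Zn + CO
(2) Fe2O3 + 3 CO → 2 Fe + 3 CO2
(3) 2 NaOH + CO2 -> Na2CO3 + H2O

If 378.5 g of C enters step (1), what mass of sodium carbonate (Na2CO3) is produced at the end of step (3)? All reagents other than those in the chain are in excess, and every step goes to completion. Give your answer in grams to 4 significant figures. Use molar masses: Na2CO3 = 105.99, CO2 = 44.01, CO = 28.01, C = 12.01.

n(C) = 378.5 / 12.01 = 31.515 mol.
Reaction (1): C→CO ratio 1:1 ⇒ n(CO) = 31.515 mol.
Reaction (2): CO→CO2 ratio 3:3 ⇒ n(CO2) = 31.515 mol.
Reaction (3): CO2→Na2CO3 ratio 1:1 ⇒ n(Na2CO3) = 31.515 mol.
Mass of Na2CO3 = 31.515 × 105.99 = 3340.3 g.

3340 g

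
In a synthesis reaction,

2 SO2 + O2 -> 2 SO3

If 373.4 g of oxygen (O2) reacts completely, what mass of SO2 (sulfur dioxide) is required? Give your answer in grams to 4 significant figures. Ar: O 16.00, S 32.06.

M(O2) = 2(16.00) = 32.00 g/mol.
M(SO2) = 32.06 + 2(16.00) = 64.06 g/mol.
n(O2) = 373.40 g / 32.00 g/mol = 11.669 mol.
From the equation the O2:SO2 mole ratio is 1:2, so n(SO2) = 11.669 × 2/1 = 23.337 mol.
Mass of SO2 = 23.337 mol × 64.06 g/mol = 1495.0 g.

1495 g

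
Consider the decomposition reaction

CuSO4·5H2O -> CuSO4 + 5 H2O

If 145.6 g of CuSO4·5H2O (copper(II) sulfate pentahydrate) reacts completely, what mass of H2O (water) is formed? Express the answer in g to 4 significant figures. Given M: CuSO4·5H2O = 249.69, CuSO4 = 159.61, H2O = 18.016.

52.53 g

n(CuSO4·5H2O) = 145.60 g / 249.69 g/mol = 0.58312 mol.
From the equation the CuSO4·5H2O:H2O mole ratio is 1:5, so n(H2O) = 0.58312 × 5/1 = 2.9156 mol.
Mass of H2O = 2.9156 mol × 18.016 g/mol = 52.528 g.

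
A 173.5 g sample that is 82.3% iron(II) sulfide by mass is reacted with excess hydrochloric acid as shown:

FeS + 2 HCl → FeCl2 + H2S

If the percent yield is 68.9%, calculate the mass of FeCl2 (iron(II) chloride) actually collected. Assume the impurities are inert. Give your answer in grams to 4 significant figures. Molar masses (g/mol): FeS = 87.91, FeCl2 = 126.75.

Pure FeS available = 173.5 g × 0.823 = 142.79 g.
n(FeS) = 142.79 g / 87.91 g/mol = 1.6243 mol.
From the equation the FeS:FeCl2 mole ratio is 1:1, so n(FeCl2) = 1.6243 × 1/1 = 1.6243 mol.
Mass of FeCl2 = 1.6243 mol × 126.75 g/mol = 205.88 g.
Actual mass collected = 205.88 g × 0.689 = 141.85 g.

141.8 g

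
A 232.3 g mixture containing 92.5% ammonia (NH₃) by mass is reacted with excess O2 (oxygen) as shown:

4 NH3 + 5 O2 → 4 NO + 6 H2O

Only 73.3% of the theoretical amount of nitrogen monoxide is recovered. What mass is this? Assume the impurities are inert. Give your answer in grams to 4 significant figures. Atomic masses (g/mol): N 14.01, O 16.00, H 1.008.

277.5 g

Pure NH3 available = 232.3 g × 0.925 = 214.88 g.
M(NH3) = 14.01 + 3(1.008) = 17.034 g/mol.
M(NO) = 14.01 + 16.00 = 30.01 g/mol.
n(NH3) = 214.88 g / 17.034 g/mol = 12.615 mol.
From the equation the NH3:NO mole ratio is 4:4, so n(NO) = 12.615 × 4/4 = 12.615 mol.
Mass of NO = 12.615 mol × 30.01 g/mol = 378.56 g.
Actual mass collected = 378.56 g × 0.733 = 277.49 g.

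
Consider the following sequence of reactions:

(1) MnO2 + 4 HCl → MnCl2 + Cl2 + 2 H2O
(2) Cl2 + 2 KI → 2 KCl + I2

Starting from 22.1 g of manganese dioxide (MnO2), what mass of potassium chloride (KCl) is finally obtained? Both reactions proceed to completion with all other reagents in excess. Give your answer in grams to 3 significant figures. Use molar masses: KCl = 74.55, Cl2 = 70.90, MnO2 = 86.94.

37.9 g

n(MnO2) = 22.10 / 86.94 = 0.2542 mol.
Step 1 gives a 1:1 ratio of MnO2 to Cl2, so n(Cl2) = 0.2542 mol.
In step 2 the Cl2:KCl ratio is 1:2, so n(KCl) = 0.5084 mol.
Mass of KCl = 0.5084 × 74.55 = 37.90 g.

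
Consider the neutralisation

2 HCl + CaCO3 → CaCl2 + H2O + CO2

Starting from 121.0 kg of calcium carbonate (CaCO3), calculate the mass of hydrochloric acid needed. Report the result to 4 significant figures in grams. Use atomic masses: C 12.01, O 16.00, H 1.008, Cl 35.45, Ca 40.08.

88150 g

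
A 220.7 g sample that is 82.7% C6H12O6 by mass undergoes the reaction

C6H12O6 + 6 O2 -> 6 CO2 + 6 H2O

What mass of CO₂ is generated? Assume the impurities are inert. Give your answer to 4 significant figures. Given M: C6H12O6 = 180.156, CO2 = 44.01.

267.5 g

Mass of pure C6H12O6 = 220.7 g × 0.827 = 182.52 g.
n(C6H12O6) = 182.52 g / 180.156 g/mol = 1.0131 mol.
From the equation the C6H12O6:CO2 mole ratio is 1:6, so n(CO2) = 1.0131 × 6/1 = 6.0787 mol.
Mass of CO2 = 6.0787 mol × 44.01 g/mol = 267.52 g.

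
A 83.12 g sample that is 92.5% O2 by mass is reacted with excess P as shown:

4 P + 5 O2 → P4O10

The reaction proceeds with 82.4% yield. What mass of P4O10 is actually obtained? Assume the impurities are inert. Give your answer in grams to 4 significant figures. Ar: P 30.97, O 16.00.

Pure O2 available = 83.12 g × 0.925 = 76.886 g.
M(O2) = 2(16.00) = 32.00 g/mol.
M(P4O10) = 4(30.97) + 10(16.00) = 283.88 g/mol.
n(O2) = 76.886 g / 32.00 g/mol = 2.4027 mol.
From the equation the O2:P4O10 mole ratio is 5:1, so n(P4O10) = 2.4027 × 1/5 = 0.48054 mol.
Mass of P4O10 = 0.48054 mol × 283.88 g/mol = 136.41 g.
Actual mass collected = 136.41 g × 0.824 = 112.41 g.

112.4 g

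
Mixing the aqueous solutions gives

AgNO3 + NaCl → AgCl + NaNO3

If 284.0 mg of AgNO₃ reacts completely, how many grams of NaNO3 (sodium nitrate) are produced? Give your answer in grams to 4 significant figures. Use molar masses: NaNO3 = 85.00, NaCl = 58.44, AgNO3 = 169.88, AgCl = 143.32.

Convert: 284.0 mg = 0.28400 g.
n(AgNO3) = 0.28400 g / 169.88 g/mol = 0.0016718 mol.
From the equation the AgNO3:NaNO3 mole ratio is 1:1, so n(NaNO3) = 0.0016718 × 1/1 = 0.0016718 mol.
Mass of NaNO3 = 0.0016718 mol × 85.00 g/mol = 0.14210 g.

0.1421 g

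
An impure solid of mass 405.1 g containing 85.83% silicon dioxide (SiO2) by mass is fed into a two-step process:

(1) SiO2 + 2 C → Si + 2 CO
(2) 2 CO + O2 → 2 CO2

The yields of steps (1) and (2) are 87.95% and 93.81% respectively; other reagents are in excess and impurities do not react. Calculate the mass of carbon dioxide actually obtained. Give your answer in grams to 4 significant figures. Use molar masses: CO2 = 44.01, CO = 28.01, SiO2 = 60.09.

420.2 g

Pure SiO2 = 405.1 × 0.8583 = 347.70 g.
n(SiO2) = 347.70 / 60.09 = 5.7863 mol.
Step 1 (SiO2:CO = 1:2): theoretical n(CO) = 11.573 mol; at 87.95% yield, n(CO) = 10.178 mol.
Step 2 (CO:CO2 = 2:2): theoretical n(CO2) = 10.178 mol, so theoretical mass = 10.178 × 44.01 = 447.94 g.
At 93.81% yield, actual mass of CO2 = 447.94 × 0.9381 = 420.21 g.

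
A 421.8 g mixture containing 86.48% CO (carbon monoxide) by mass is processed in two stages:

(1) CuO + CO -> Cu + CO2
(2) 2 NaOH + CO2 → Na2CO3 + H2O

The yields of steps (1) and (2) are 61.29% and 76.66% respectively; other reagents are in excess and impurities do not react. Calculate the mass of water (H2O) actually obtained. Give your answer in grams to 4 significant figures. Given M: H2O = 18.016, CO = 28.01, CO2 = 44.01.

110.2 g

Pure CO = 421.8 × 0.8648 = 364.77 g.
n(CO) = 364.77 / 28.01 = 13.023 mol.
Step 1 (CO:CO2 = 1:1): theoretical n(CO2) = 13.023 mol; at 61.29% yield, n(CO2) = 7.9818 mol.
Step 2 (CO2:H2O = 1:1): theoretical n(H2O) = 7.9818 mol, so theoretical mass = 7.9818 × 18.016 = 143.80 g.
At 76.66% yield, actual mass of H2O = 143.80 × 0.7666 = 110.24 g.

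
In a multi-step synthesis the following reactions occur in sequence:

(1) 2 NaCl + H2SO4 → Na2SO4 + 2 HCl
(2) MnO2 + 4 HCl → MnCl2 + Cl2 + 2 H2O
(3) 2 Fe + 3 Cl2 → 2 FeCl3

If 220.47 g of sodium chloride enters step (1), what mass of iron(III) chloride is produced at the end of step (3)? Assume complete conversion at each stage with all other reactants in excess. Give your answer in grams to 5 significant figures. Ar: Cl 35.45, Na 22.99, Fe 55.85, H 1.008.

101.99 g

M(NaCl) = 22.99 + 35.45 = 58.44 g/mol.
M(FeCl3) = 55.85 + 3(35.45) = 162.20 g/mol.
n(NaCl) = 220.47 / 58.44 = 3.77259 mol.
Reaction (1): NaCl→HCl ratio 2:2 ⇒ n(HCl) = 3.77259 mol.
Reaction (2): HCl→Cl2 ratio 4:1 ⇒ n(Cl2) = 0.943147 mol.
Reaction (3): Cl2→FeCl3 ratio 3:2 ⇒ n(FeCl3) = 0.628765 mol.
Mass of FeCl3 = 0.628765 × 162.20 = 101.986 g.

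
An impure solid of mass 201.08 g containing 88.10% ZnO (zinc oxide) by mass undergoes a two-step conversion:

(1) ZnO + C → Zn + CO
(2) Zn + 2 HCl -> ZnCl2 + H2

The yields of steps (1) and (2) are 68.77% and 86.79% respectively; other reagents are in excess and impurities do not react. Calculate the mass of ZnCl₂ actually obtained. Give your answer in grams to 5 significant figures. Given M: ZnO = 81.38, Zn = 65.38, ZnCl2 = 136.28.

177.06 g

Pure ZnO = 201.08 × 0.8810 = 177.151 g.
n(ZnO) = 177.151 / 81.38 = 2.17684 mol.
Step 1 (ZnO:Zn = 1:1): theoretical n(Zn) = 2.17684 mol; at 68.77% yield, n(Zn) = 1.49701 mol.
Step 2 (Zn:ZnCl2 = 1:1): theoretical n(ZnCl2) = 1.49701 mol, so theoretical mass = 1.49701 × 136.28 = 204.013 g.
At 86.79% yield, actual mass of ZnCl2 = 204.013 × 0.8679 = 177.063 g.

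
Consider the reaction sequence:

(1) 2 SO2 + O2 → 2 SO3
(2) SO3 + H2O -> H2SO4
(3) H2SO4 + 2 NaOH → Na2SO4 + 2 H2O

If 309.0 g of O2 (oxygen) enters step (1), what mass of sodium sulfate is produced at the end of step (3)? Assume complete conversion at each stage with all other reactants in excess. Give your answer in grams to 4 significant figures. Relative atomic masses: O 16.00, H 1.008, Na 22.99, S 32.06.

2743 g

M(O2) = 2(16.00) = 32.00 g/mol.
M(Na2SO4) = 2(22.99) + 32.06 + 4(16.00) = 142.04 g/mol.
n(O2) = 309.0 / 32.00 = 9.6562 mol.
Reaction (1): O2→SO3 ratio 1:2 ⇒ n(SO3) = 19.312 mol.
Reaction (2): SO3→H2SO4 ratio 1:1 ⇒ n(H2SO4) = 19.312 mol.
Reaction (3): H2SO4→Na2SO4 ratio 1:1 ⇒ n(Na2SO4) = 19.312 mol.
Mass of Na2SO4 = 19.312 × 142.04 = 2743.1 g.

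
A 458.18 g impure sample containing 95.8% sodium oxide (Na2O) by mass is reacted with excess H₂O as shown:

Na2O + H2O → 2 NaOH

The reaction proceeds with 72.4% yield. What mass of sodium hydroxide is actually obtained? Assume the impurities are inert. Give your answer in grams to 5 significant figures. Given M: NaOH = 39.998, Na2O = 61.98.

Pure Na2O available = 458.18 g × 0.958 = 438.936 g.
n(Na2O) = 438.936 g / 61.98 g/mol = 7.08190 mol.
From the equation the Na2O:NaOH mole ratio is 1:2, so n(NaOH) = 7.08190 × 2/1 = 14.1638 mol.
Mass of NaOH = 14.1638 mol × 39.998 g/mol = 566.524 g.
Actual mass collected = 566.524 g × 0.724 = 410.163 g.

410.16 g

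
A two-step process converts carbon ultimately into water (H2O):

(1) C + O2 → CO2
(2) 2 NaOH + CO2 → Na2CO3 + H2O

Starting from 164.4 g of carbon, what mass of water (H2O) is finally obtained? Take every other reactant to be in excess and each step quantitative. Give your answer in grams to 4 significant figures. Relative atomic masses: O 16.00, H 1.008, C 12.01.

246.6 g

M(C) = 12.01 g/mol.
M(H2O) = 2(1.008) + 16.00 = 18.016 g/mol.
n(C) = 164.40 / 12.01 = 13.689 mol.
Step 1 gives a 1:1 ratio of C to CO2, so n(CO2) = 13.689 mol.
In step 2 the CO2:H2O ratio is 1:1, so n(H2O) = 13.689 mol.
Mass of H2O = 13.689 × 18.016 = 246.61 g.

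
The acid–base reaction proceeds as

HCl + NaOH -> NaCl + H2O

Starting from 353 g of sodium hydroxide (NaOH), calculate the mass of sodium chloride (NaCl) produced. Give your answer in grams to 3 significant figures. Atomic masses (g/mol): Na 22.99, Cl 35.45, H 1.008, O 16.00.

M(NaOH) = 22.99 + 16.00 + 1.008 = 39.998 g/mol.
M(NaCl) = 22.99 + 35.45 = 58.44 g/mol.
n(NaOH) = 353.0 g / 39.998 g/mol = 8.825 mol.
From the equation the NaOH:NaCl mole ratio is 1:1, so n(NaCl) = 8.825 × 1/1 = 8.825 mol.
Mass of NaCl = 8.825 mol × 58.44 g/mol = 515.8 g.

516 g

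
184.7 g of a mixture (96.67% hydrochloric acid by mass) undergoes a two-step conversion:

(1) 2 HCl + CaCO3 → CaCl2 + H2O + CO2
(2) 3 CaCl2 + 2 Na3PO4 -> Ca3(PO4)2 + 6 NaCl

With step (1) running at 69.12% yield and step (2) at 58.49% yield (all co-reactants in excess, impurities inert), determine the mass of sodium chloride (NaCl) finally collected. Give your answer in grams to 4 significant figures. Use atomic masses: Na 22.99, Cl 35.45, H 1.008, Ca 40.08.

Pure HCl = 184.7 × 0.9667 = 178.55 g.
M(HCl) = 1.008 + 35.45 = 36.458 g/mol.
M(NaCl) = 22.99 + 35.45 = 58.44 g/mol.
n(HCl) = 178.55 / 36.458 = 4.8974 mol.
Step 1 (HCl:CaCl2 = 2:1): theoretical n(CaCl2) = 2.4487 mol; at 69.12% yield, n(CaCl2) = 1.6925 mol.
Step 2 (CaCl2:NaCl = 3:6): theoretical n(NaCl) = 3.3851 mol, so theoretical mass = 3.3851 × 58.44 = 197.82 g.
At 58.49% yield, actual mass of NaCl = 197.82 × 0.5849 = 115.71 g.

115.7 g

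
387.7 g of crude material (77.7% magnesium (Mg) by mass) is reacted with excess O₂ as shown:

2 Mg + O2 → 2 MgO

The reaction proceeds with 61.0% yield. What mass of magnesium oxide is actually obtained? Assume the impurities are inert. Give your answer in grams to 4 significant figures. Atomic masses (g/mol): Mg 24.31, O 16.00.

304.7 g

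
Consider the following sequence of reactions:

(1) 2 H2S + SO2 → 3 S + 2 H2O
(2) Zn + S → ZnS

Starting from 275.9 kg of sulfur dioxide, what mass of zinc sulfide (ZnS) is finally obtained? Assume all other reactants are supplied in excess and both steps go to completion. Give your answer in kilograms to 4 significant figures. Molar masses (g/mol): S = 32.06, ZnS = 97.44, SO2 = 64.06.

1259 kg

275.9 kg = 275900 g.
n(SO2) = 275900 / 64.06 = 4306.9 mol.
Step 1 gives a 1:3 ratio of SO2 to S, so n(S) = 12921 mol.
In step 2 the S:ZnS ratio is 1:1, so n(ZnS) = 12921 mol.
Mass of ZnS = 12921 × 97.44 = 1.2590 × 10^6 g = 1259 kg.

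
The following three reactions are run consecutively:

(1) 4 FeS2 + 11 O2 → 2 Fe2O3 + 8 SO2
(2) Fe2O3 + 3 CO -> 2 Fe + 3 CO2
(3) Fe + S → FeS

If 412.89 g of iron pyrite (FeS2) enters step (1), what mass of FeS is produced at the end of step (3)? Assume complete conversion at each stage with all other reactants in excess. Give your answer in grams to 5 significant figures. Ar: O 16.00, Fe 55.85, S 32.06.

302.55 g

M(FeS2) = 55.85 + 2(32.06) = 119.97 g/mol.
M(FeS) = 55.85 + 32.06 = 87.91 g/mol.
n(FeS2) = 412.89 / 119.97 = 3.44161 mol.
Reaction (1): FeS2→Fe2O3 ratio 4:2 ⇒ n(Fe2O3) = 1.72081 mol.
Reaction (2): Fe2O3→Fe ratio 1:2 ⇒ n(Fe) = 3.44161 mol.
Reaction (3): Fe→FeS ratio 1:1 ⇒ n(FeS) = 3.44161 mol.
Mass of FeS = 3.44161 × 87.91 = 302.552 g.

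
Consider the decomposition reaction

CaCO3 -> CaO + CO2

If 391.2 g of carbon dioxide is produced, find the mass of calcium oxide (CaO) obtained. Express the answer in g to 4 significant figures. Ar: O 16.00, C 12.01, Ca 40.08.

498.5 g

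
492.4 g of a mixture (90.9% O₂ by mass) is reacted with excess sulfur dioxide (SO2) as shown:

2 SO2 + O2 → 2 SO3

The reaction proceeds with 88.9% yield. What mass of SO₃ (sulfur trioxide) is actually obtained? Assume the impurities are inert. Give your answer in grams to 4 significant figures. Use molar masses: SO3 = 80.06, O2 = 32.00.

1991 g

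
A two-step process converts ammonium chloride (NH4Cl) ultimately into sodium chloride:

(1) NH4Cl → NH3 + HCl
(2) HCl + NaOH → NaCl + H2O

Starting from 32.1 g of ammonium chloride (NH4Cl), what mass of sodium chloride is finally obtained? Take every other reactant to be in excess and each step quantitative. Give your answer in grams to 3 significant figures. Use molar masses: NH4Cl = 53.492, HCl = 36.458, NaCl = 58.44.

35.1 g

n(NH4Cl) = 32.10 / 53.492 = 0.6001 mol.
Step 1 gives a 1:1 ratio of NH4Cl to HCl, so n(HCl) = 0.6001 mol.
In step 2 the HCl:NaCl ratio is 1:1, so n(NaCl) = 0.6001 mol.
Mass of NaCl = 0.6001 × 58.44 = 35.07 g.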